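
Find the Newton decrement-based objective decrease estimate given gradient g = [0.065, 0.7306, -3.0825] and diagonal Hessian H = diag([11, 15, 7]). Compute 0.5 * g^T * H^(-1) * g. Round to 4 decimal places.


Step 1: H is diagonal, so H^(-1) * g = [0.0059, 0.0487, -0.4404].
Step 2: g^T H^(-1) g = sum_i g_i^2 / H_ii
  = (0.065)^2/11 + (0.7306)^2/15 + (-3.0825)^2/7
  = 0.0004 + 0.0356 + 1.3574 = 1.3934
Step 3: Objective decrease = 0.5 * g^T H^(-1) g = 0.6967


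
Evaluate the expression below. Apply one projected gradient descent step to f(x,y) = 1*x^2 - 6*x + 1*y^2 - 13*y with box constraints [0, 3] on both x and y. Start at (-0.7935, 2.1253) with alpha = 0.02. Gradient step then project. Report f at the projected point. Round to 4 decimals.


Step 1: Compute gradient at (-0.7935, 2.1253).
grad_x = 2*1*-0.7935 - 6 = -7.587
grad_y = 2*1*2.1253 - 13 = -8.7494
Step 2: Gradient step.
x_raw = -0.7935 - 0.02*-7.587 = -0.6418
y_raw = 2.1253 - 0.02*-8.7494 = 2.3003
Step 3: Project onto [0, 3].
x_proj = clip(-0.6418) = 0.0
y_proj = clip(2.3003) = 2.3003
Step 4: Evaluate f.
f(0.0, 2.3003) = -24.6124


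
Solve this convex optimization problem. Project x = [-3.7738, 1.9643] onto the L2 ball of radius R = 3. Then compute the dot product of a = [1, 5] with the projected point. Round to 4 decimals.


Step 1: Compute ||x|| (intermediates to 6 decimals).
||x|| = sqrt((-3.7738)^2 + 1.9643^2) = 4.254414
Step 2: Project.
Since ||x|| > R, scale = R/||x|| = 3/4.254414 = 0.70515, proj(x) = scale * x
proj(x) = [-2.661095, 1.385126]
Step 3: Dot product.
a^T * proj(x) = 1*(-2.661095) + 5*1.385126 = 4.2645


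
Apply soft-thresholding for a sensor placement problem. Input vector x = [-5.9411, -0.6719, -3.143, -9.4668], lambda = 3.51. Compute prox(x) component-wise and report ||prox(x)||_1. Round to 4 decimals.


Soft-thresholding with lambda = 3.51:
prox(-5.9411) = sign(-5.9411)*max(|-5.9411| - 3.51, 0) = -2.4311
prox(-0.6719) = sign(-0.6719)*max(|-0.6719| - 3.51, 0) = 0.0
prox(-3.143) = sign(-3.143)*max(|-3.143| - 3.51, 0) = 0.0
prox(-9.4668) = sign(-9.4668)*max(|-9.4668| - 3.51, 0) = -5.9568
prox(x) = [-2.4311, 0.0, 0.0, -5.9568]
||prox(x)||_1 = 2.4311 + 0.0 + 0.0 + 5.9568 = 8.3879


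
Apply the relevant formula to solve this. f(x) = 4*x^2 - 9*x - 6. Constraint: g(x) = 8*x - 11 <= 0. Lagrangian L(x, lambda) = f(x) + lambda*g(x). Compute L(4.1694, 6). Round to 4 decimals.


Step 1: Evaluate f(x).
f(4.1694) = 4*4.1694^2 - 9*4.1694 - 6 = 26.011
Step 2: Evaluate g(x).
g(4.1694) = 8*4.1694 - 11 = 22.3552
Step 3: Compute Lagrangian.
L = 26.011 + 6*22.3552 = 160.1422


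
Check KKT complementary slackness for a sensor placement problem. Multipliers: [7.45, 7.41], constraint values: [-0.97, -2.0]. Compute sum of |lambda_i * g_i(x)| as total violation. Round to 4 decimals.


KKT complementary slackness check:
lambda_1 * g_1 = 7.45 * -0.97 = -7.2265
lambda_2 * g_2 = 7.41 * -2.0 = -14.82
Total violation = 7.2265 + 14.82 = 22.0465


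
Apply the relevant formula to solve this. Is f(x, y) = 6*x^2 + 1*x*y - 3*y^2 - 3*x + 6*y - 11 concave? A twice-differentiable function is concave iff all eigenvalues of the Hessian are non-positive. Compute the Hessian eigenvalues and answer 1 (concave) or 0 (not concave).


The Hessian of f(x,y) = 6*x^2 + 1*x*y - 3*y^2 - 3*x + 6*y - 11 is:
H = [[12, 1], [1, -6]]
Trace = 12 - 6 = 6
Determinant = 12*-6 - (1)^2 = -73
Discriminant = (6)^2 - 4*-73 = 328.0
Eigenvalues: lambda_1 = -6.0554, lambda_2 = 12.0554
The function is not concave.

0


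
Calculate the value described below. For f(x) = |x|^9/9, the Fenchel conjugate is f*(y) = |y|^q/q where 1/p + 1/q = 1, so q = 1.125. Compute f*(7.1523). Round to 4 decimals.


The conjugate exponent q satisfies 1/p + 1/q = 1.
p = 9, so q = 9/(9 - 1) = 1.125
|y|^q = 7.1523^1.125 = 9.1464
f*(7.1523) = 9.1464 / 1.125 = 8.1302


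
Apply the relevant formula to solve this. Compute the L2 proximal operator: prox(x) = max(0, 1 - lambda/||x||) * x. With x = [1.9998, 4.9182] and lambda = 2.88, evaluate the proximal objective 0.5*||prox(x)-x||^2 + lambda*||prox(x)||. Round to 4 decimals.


Step 1: Compute ||x||.
||x|| = 5.3092
Step 2: Compute scaling factor.
scale = max(0, 1 - 2.88/5.3092) = 0.4575
Step 3: prox(x) = [0.915, 2.2503]
||prox(x)|| = 2.4292
Step 4: Proximal objective.
0.5*||prox-x||^2 = 4.1472
lambda*||prox|| = 6.9961
Total = 11.1434


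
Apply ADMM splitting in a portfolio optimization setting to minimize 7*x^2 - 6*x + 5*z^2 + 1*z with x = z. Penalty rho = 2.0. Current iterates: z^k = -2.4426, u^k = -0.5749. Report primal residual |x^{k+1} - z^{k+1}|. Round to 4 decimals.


ADMM iteration with rho = 2.0, z^k = -2.4426, u^k = -0.5749
Step 1: x-update.
Minimize 7*x^2 - 6*x + (2.0/2)*(x + 2.4426 - 0.5749)^2
FOC: (2*7 + 2.0)*x = 6 + 2.0*(-2.4426 + 0.5749)
x^{k+1} = 0.1415
Step 2: z-update.
Minimize 5*z^2 + 1*z + (2.0/2)*(0.1415 - z - 0.5749)^2
FOC: (2*5 + 2.0)*z = -1 + 2.0*(0.1415 - 0.5749)
z^{k+1} = -0.1556
Step 3: u-update.
u^{k+1} = -0.5749 + 0.1415 + 0.1556 = -0.2778
Step 4: Primal residual = |0.1415 + 0.1556| = 0.2971


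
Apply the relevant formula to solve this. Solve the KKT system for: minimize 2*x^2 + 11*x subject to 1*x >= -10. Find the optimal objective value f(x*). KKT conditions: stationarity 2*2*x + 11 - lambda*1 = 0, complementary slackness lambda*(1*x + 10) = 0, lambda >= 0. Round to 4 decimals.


Step 1: Try lambda = 0 (constraint inactive).
Stationarity: 2*2*x + 11 = 0
x* = -11/(2*2) = -2.75
Check constraint: 1*-2.75 = -2.75 >= -10 -- satisfied.
Step 2: Compute optimal value.
f(x*) = 2*(-2.75)^2 + 11*(-2.75) = -15.125


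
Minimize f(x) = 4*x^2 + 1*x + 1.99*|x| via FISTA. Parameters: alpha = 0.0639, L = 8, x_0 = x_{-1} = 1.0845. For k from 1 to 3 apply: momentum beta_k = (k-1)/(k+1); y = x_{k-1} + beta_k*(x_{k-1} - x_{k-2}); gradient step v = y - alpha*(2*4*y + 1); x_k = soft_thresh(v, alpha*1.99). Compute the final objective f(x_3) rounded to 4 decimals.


FISTA on f(x) = 4*x^2 + 1*x + 1.99*|x|
L = 8, alpha = 0.0639
Iteration 1: beta = 0.0, y = 1.0845 + 0.0*(1.0845 - 1.0845) = 1.0845
  grad(y) = 9.676, v = y - alpha*grad = 0.4662
  prox(v) = soft_thresh(0.4662, 0.1272) = 0.339
Iteration 2: beta = 0.3333, y = 0.339 + 0.3333*(0.339 - 1.0845) = 0.0906
  grad(y) = 1.7245, v = y - alpha*grad = -0.0196
  prox(v) = soft_thresh(-0.0196, 0.1272) = 0.0
Iteration 3: beta = 0.5, y = 0.0 + 0.5*(0.0 - 0.339) = -0.1695
  grad(y) = -0.3562, v = y - alpha*grad = -0.1468
  prox(v) = soft_thresh(-0.1468, 0.1272) = -0.0196
f(x_3) = 4*(-0.0196)^2 + 1*(-0.0196) + 1.99*|-0.0196| = 0.0209


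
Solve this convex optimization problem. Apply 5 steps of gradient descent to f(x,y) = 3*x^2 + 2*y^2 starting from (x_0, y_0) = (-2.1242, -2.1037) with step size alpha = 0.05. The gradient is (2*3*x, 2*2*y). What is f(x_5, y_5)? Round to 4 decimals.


Gradient descent on f(x,y) = 3*x^2 + 2*y^2.
Starting point: (-2.1242, -2.1037), alpha = 0.05
Step 1: grad_x = 2*3*-2.1242 = -12.7452, grad_y = 2*2*-2.1037 = -8.4148
  x_1 = -2.1242 - 0.05*-12.7452 = -1.4869
  y_1 = -2.1037 - 0.05*-8.4148 = -1.683
Step 2: grad_x = 2*3*-1.4869 = -8.9216, grad_y = 2*2*-1.683 = -6.7318
  x_2 = -1.4869 - 0.05*-8.9216 = -1.0409
  y_2 = -1.683 - 0.05*-6.7318 = -1.3464
Step 3: grad_x = 2*3*-1.0409 = -6.2451, grad_y = 2*2*-1.3464 = -5.3855
  x_3 = -1.0409 - 0.05*-6.2451 = -0.7286
  y_3 = -1.3464 - 0.05*-5.3855 = -1.0771
Step 4: grad_x = 2*3*-0.7286 = -4.3716, grad_y = 2*2*-1.0771 = -4.3084
  x_4 = -0.7286 - 0.05*-4.3716 = -0.51
  y_4 = -1.0771 - 0.05*-4.3084 = -0.8617
Step 5: grad_x = 2*3*-0.51 = -3.0601, grad_y = 2*2*-0.8617 = -3.4467
  x_5 = -0.51 - 0.05*-3.0601 = -0.357
  y_5 = -0.8617 - 0.05*-3.4467 = -0.6893
f(-0.357, -0.6893) = 3*(-0.357)^2 + 2*(-0.6893)^2 = 1.3328


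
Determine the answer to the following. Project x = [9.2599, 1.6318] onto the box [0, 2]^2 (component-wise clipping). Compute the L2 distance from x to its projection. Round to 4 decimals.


Project each component onto [0, 2].
clip(9.2599) = 2.0, clip(1.6318) = 1.6318
Projection = [2.0, 1.6318]
Squared diffs: [52.7061, 0.0]
Distance = sqrt(52.7061) = 7.2599


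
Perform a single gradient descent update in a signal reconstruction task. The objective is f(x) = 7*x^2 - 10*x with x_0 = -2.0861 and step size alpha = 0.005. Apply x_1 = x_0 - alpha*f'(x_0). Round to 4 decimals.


We compute the gradient at x_0 and apply the update.
f'(x) = 14*x - 10
f'(-2.0861) = 14*-2.0861 - 10 = -39.2054
x_1 = -2.0861 - 0.005*-39.2054 = -1.8901


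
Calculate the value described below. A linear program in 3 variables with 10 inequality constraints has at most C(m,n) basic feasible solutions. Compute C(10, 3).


Each vertex corresponds to some choice of n active constraints out of m, so the number of vertices is at most C(m, n) = m! / (n!(m-n)!).
m = 10, n = 3
Numerator: 10 * 9 * 8
Denominator: 3! = 6
C(10, 3) = 120


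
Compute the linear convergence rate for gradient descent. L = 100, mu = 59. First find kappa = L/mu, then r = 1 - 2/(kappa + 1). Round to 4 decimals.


Step 1: Compute the condition number.
kappa = L/mu = 100/59 = 1.6949
Step 2: Compute the convergence rate.
r = 1 - 2/(kappa + 1) = 1 - 2*mu/(L + mu) = (L - mu)/(L + mu) = 41/159 = 0.2579


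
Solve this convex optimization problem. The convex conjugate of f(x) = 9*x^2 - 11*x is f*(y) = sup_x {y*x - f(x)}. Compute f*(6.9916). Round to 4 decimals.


f*(y) = sup_x {y*x - a*x^2 - b*x} = sup_x {(y-b)*x - a*x^2}
FOC: (y - b) - 2a*x = 0 => x* = (y - b)/(2a)
x* = (6.9916 + 11)/(2*9) = 0.9995
f*(6.9916) = (y-b)^2/(4a) = (6.9916 + 11)^2/(4*9)
= 323.6977/36 = 8.9916


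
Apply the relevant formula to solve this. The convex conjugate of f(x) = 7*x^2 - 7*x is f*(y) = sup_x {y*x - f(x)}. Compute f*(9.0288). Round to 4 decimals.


f*(y) = sup_x {y*x - a*x^2 - b*x} = sup_x {(y-b)*x - a*x^2}
FOC: (y - b) - 2a*x = 0 => x* = (y - b)/(2a)
x* = (9.0288 + 7)/(2*7) = 1.1449
f*(9.0288) = (y-b)^2/(4a) = (9.0288 + 7)^2/(4*7)
= 256.9224/28 = 9.1758


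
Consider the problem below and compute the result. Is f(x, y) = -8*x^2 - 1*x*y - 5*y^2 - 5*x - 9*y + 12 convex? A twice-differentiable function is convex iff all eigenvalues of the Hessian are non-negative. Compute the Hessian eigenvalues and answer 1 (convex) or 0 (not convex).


The Hessian of f(x,y) = -8*x^2 - 1*x*y - 5*y^2 - 5*x - 9*y + 12 is:
H = [[-16, -1], [-1, -10]]
Trace = -16 - 10 = -26
Determinant = -16*-10 - (-1)^2 = 159
Discriminant = (-26)^2 - 4*159 = 40.0
Eigenvalues: lambda_1 = -16.1623, lambda_2 = -9.8377
The function is not convex.

0


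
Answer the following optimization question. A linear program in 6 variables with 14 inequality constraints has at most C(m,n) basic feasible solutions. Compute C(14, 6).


Each vertex corresponds to some choice of n active constraints out of m, so the number of vertices is at most C(m, n) = m! / (n!(m-n)!).
m = 14, n = 6
Numerator: 14 * 13 * 12 * 11 * 10 * 9
Denominator: 6! = 720
C(14, 6) = 3003


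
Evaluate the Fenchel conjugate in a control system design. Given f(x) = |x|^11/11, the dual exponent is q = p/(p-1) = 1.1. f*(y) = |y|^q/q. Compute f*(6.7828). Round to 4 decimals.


The conjugate exponent q satisfies 1/p + 1/q = 1.
p = 11, so q = 11/(11 - 1) = 1.1
|y|^q = 6.7828^1.1 = 8.2139
f*(6.7828) = 8.2139 / 1.1 = 7.4672


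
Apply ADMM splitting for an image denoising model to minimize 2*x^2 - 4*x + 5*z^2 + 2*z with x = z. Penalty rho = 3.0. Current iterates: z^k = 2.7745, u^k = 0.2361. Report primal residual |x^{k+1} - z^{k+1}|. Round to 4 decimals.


ADMM iteration with rho = 3.0, z^k = 2.7745, u^k = 0.2361
Step 1: x-update.
Minimize 2*x^2 - 4*x + (3.0/2)*(x - 2.7745 + 0.2361)^2
FOC: (2*2 + 3.0)*x = 4 + 3.0*(2.7745 - 0.2361)
x^{k+1} = 1.6593
Step 2: z-update.
Minimize 5*z^2 + 2*z + (3.0/2)*(1.6593 - z + 0.2361)^2
FOC: (2*5 + 3.0)*z = -2 + 3.0*(1.6593 + 0.2361)
z^{k+1} = 0.2836
Step 3: u-update.
u^{k+1} = 0.2361 + 1.6593 - 0.2836 = 1.6119
Step 4: Primal residual = |1.6593 - 0.2836| = 1.3758


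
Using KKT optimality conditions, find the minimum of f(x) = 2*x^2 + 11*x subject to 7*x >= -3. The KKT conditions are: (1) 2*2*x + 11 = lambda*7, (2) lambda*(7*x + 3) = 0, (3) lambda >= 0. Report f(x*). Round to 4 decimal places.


Step 1: Try lambda = 0 (constraint inactive).
x_unc = -11/(2*2) = -2.75
Check: 7*-2.75 = -19.25 < -3 -- violated!
Step 2: Constraint must be active: 7*x = -3
x* = -3/7 = -0.4286 (rounded; the exact value -3/7 is used below)
lambda = (2*2*(-3/7) + 11)/7 = 1.3265
Step 3: Compute optimal value.
f(x*) = 2*(-3/7)^2 + 11*(-3/7) = -4.3469


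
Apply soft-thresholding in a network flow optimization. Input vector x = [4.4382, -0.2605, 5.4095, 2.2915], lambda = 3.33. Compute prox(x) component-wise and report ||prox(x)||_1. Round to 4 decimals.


Soft-thresholding with lambda = 3.33:
prox(4.4382) = sign(4.4382)*max(|4.4382| - 3.33, 0) = 1.1082
prox(-0.2605) = sign(-0.2605)*max(|-0.2605| - 3.33, 0) = 0.0
prox(5.4095) = sign(5.4095)*max(|5.4095| - 3.33, 0) = 2.0795
prox(2.2915) = sign(2.2915)*max(|2.2915| - 3.33, 0) = 0.0
prox(x) = [1.1082, 0.0, 2.0795, 0.0]
||prox(x)||_1 = 1.1082 + 0.0 + 2.0795 + 0.0 = 3.1877


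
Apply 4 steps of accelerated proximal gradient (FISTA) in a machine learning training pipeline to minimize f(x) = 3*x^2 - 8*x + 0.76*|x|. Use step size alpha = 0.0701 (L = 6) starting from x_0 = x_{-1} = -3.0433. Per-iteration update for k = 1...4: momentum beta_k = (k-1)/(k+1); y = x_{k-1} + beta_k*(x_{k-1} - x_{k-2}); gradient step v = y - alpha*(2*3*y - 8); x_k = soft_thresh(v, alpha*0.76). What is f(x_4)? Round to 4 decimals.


FISTA on f(x) = 3*x^2 - 8*x + 0.76*|x|
L = 6, alpha = 0.0701
Iteration 1: beta = 0.0, y = -3.0433 + 0.0*(-3.0433 + 3.0433) = -3.0433
  grad(y) = -26.2598, v = y - alpha*grad = -1.2025
  prox(v) = soft_thresh(-1.2025, 0.0533) = -1.1492
Iteration 2: beta = 0.3333, y = -1.1492 + 0.3333*(-1.1492 + 3.0433) = -0.5178
  grad(y) = -11.1071, v = y - alpha*grad = 0.2608
  prox(v) = soft_thresh(0.2608, 0.0533) = 0.2075
Iteration 3: beta = 0.5, y = 0.2075 + 0.5*(0.2075 + 1.1492) = 0.8858
  grad(y) = -2.685, v = y - alpha*grad = 1.074
  prox(v) = soft_thresh(1.074, 0.0533) = 1.0208
Iteration 4: beta = 0.6, y = 1.0208 + 0.6*(1.0208 - 0.2075) = 1.5087
  grad(y) = 1.0525, v = y - alpha*grad = 1.435
  prox(v) = soft_thresh(1.435, 0.0533) = 1.3817
f(x_4) = 3*1.3817^2 - 8*1.3817 + 0.76*|1.3817| = -4.2762


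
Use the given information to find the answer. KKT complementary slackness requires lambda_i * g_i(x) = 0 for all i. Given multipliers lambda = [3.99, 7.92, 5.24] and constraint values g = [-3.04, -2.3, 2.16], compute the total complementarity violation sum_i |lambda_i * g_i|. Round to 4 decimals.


KKT complementary slackness check:
lambda_1 * g_1 = 3.99 * -3.04 = -12.1296
lambda_2 * g_2 = 7.92 * -2.3 = -18.216
lambda_3 * g_3 = 5.24 * 2.16 = 11.3184
Total violation = 12.1296 + 18.216 + 11.3184 = 41.664


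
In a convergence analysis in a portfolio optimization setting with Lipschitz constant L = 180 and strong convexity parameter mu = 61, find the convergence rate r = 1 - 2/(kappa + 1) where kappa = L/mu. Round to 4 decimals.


Step 1: Compute the condition number.
kappa = L/mu = 180/61 = 2.9508
Step 2: Compute the convergence rate.
r = 1 - 2/(kappa + 1) = 1 - 2*mu/(L + mu) = (L - mu)/(L + mu) = 119/241 = 0.4938


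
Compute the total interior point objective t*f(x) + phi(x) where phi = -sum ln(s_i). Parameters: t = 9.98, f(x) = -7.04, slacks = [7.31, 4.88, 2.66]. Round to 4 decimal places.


Step 1: Compute log-barrier.
ln values: [1.9892, 1.5851, 0.9783]
phi = -(1.9892 + 1.5851 + 0.9783) = -4.5527
Step 2: Compute augmented objective.
t*f(x) = 9.98*-7.04 = -70.2592
Total = -70.2592 - 4.5527 = -74.8119


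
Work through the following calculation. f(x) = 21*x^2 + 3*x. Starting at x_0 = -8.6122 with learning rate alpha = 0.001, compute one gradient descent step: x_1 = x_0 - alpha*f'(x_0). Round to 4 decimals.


We compute the gradient at x_0 and apply the update.
f'(x) = 42*x + 3
f'(-8.6122) = 42*-8.6122 + 3 = -358.7124
x_1 = -8.6122 - 0.001*-358.7124 = -8.2535


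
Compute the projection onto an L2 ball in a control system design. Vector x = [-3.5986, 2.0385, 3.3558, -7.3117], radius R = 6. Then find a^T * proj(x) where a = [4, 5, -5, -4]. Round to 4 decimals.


Step 1: Compute ||x|| (intermediates to 6 decimals).
||x|| = sqrt((-3.5986)^2 + 2.0385^2 + 3.3558^2 + (-7.3117)^2) = 9.045869
Step 2: Project.
Since ||x|| > R, scale = R/||x|| = 6/9.045869 = 0.663286, proj(x) = scale * x
proj(x) = [-2.386901, 1.352109, 2.225855, -4.849748]
Step 3: Dot product.
a^T * proj(x) = 4*(-2.386901) + 5*1.352109 - 5*2.225855 - 4*(-4.849748) = 5.4827


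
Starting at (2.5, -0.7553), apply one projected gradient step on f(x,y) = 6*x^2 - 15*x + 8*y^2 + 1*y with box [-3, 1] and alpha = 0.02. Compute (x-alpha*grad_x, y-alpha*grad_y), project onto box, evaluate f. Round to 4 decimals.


Step 1: Compute gradient at (2.5, -0.7553).
grad_x = 2*6*2.5 - 15 = 15.0
grad_y = 2*8*-0.7553 + 1 = -11.0848
Step 2: Gradient step.
x_raw = 2.5 - 0.02*15.0 = 2.2
y_raw = -0.7553 - 0.02*-11.0848 = -0.5336
Step 3: Project onto [-3, 1].
x_proj = clip(2.2) = 1.0
y_proj = clip(-0.5336) = -0.5336
Step 4: Evaluate f.
f(1.0, -0.5336) = -7.2557


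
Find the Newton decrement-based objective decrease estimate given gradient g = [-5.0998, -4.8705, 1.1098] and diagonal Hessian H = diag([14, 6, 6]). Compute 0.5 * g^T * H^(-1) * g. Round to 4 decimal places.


Step 1: H is diagonal, so H^(-1) * g = [-0.3643, -0.8118, 0.185].
Step 2: g^T H^(-1) g = sum_i g_i^2 / H_ii
  = (-5.0998)^2/14 + (-4.8705)^2/6 + (1.1098)^2/6
  = 1.8577 + 3.9536 + 0.2053 = 6.0166
Step 3: Objective decrease = 0.5 * g^T H^(-1) g = 3.0083


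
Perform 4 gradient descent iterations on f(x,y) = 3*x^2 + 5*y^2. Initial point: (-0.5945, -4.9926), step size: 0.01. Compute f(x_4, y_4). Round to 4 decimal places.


Gradient descent on f(x,y) = 3*x^2 + 5*y^2.
Starting point: (-0.5945, -4.9926), alpha = 0.01
Step 1: grad_x = 2*3*-0.5945 = -3.567, grad_y = 2*5*-4.9926 = -49.926
  x_1 = -0.5945 - 0.01*-3.567 = -0.5588
  y_1 = -4.9926 - 0.01*-49.926 = -4.4933
Step 2: grad_x = 2*3*-0.5588 = -3.353, grad_y = 2*5*-4.4933 = -44.9334
  x_2 = -0.5588 - 0.01*-3.353 = -0.5253
  y_2 = -4.4933 - 0.01*-44.9334 = -4.044
Step 3: grad_x = 2*3*-0.5253 = -3.1518, grad_y = 2*5*-4.044 = -40.4401
  x_3 = -0.5253 - 0.01*-3.1518 = -0.4938
  y_3 = -4.044 - 0.01*-40.4401 = -3.6396
Step 4: grad_x = 2*3*-0.4938 = -2.9627, grad_y = 2*5*-3.6396 = -36.3961
  x_4 = -0.4938 - 0.01*-2.9627 = -0.4642
  y_4 = -3.6396 - 0.01*-36.3961 = -3.2756
f(-0.4642, -3.2756) = 3*(-0.4642)^2 + 5*(-3.2756)^2 = 54.2956


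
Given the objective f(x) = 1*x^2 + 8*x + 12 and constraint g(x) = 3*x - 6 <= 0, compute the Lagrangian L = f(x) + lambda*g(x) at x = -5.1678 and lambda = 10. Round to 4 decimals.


Step 1: Evaluate f(x).
f(-5.1678) = 1*(-5.1678)^2 + 8*(-5.1678) + 12 = -2.6362
Step 2: Evaluate g(x).
g(-5.1678) = 3*-5.1678 - 6 = -21.5034
Step 3: Compute Lagrangian.
L = -2.6362 + 10*-21.5034 = -217.6702


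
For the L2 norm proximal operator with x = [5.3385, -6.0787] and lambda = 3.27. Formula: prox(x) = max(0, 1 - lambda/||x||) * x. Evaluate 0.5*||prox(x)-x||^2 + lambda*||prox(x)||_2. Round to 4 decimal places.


Step 1: Compute ||x||.
||x|| = 8.0901
Step 2: Compute scaling factor.
scale = max(0, 1 - 3.27/8.0901) = 0.5958
Step 3: prox(x) = [3.1807, -3.6217]
||prox(x)|| = 4.8201
Step 4: Proximal objective.
0.5*||prox-x||^2 = 5.3465
lambda*||prox|| = 15.7617
Total = 21.1083


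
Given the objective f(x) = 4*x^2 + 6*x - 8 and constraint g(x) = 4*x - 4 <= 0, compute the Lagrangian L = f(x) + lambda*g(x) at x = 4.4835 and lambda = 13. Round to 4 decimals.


Step 1: Evaluate f(x).
f(4.4835) = 4*4.4835^2 + 6*4.4835 - 8 = 99.3081
Step 2: Evaluate g(x).
g(4.4835) = 4*4.4835 - 4 = 13.934
Step 3: Compute Lagrangian.
L = 99.3081 + 13*13.934 = 280.4501


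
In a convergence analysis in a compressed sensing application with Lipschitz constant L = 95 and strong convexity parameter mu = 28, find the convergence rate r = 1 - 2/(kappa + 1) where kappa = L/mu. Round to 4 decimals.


Step 1: Compute the condition number.
kappa = L/mu = 95/28 = 3.3929
Step 2: Compute the convergence rate.
r = 1 - 2/(kappa + 1) = 1 - 2*mu/(L + mu) = (L - mu)/(L + mu) = 67/123 = 0.5447


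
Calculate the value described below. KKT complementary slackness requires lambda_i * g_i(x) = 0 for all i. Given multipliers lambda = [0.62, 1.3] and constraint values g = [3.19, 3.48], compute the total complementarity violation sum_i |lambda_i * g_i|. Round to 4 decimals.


KKT complementary slackness check:
lambda_1 * g_1 = 0.62 * 3.19 = 1.9778
lambda_2 * g_2 = 1.3 * 3.48 = 4.524
Total violation = 1.9778 + 4.524 = 6.5018


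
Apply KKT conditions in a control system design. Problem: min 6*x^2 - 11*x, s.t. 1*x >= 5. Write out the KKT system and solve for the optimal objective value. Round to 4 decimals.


Step 1: Try lambda = 0 (constraint inactive).
x_unc = 11/(2*6) = 0.9167
Check: 1*0.9167 = 0.9167 < 5 -- violated!
Step 2: Constraint must be active: 1*x = 5
x* = 5/1 = 5.0
lambda = (2*6*5.0 - 11)/1 = 49.0
Step 3: Compute optimal value.
f(x*) = 6*5.0^2 - 11*5.0 = 95.0


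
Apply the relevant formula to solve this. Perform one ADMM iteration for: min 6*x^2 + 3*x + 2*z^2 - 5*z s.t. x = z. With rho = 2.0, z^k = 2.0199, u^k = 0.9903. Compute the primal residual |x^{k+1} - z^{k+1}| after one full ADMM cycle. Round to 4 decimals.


ADMM iteration with rho = 2.0, z^k = 2.0199, u^k = 0.9903
Step 1: x-update.
Minimize 6*x^2 + 3*x + (2.0/2)*(x - 2.0199 + 0.9903)^2
FOC: (2*6 + 2.0)*x = -3 + 2.0*(2.0199 - 0.9903)
x^{k+1} = -0.0672
Step 2: z-update.
Minimize 2*z^2 - 5*z + (2.0/2)*(-0.0672 - z + 0.9903)^2
FOC: (2*2 + 2.0)*z = 5 + 2.0*(-0.0672 + 0.9903)
z^{k+1} = 1.141
Step 3: u-update.
u^{k+1} = 0.9903 - 0.0672 - 1.141 = -0.2179
Step 4: Primal residual = |-0.0672 - 1.141| = 1.2082


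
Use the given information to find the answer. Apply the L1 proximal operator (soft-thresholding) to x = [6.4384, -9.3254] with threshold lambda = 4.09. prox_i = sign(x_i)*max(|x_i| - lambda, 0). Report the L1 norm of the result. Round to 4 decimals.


Soft-thresholding with lambda = 4.09:
prox(6.4384) = sign(6.4384)*max(|6.4384| - 4.09, 0) = 2.3484
prox(-9.3254) = sign(-9.3254)*max(|-9.3254| - 4.09, 0) = -5.2354
prox(x) = [2.3484, -5.2354]
||prox(x)||_1 = 2.3484 + 5.2354 = 7.5838


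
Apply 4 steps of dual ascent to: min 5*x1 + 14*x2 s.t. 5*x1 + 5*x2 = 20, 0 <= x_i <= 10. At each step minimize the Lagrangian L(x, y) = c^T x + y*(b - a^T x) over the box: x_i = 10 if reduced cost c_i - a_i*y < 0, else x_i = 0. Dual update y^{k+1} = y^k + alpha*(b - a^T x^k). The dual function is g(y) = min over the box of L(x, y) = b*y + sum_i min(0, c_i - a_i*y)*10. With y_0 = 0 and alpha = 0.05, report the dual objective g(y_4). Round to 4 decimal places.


Dual ascent for LP: min 5*x1 + 14*x2, 5*x1 + 5*x2 = 20, 0 <= x_i <= 10
Step 1: y^k = 0.0, reduced costs: (5.0, 14.0)
  x^k = (0.0, 0.0), subgradient = b - a^T x = 20.0
  y^{k+1} = 0.0 + 0.05*20.0 = 1.0
Step 2: y^k = 1.0, reduced costs: (0.0, 9.0)
  x^k = (0.0, 0.0), subgradient = b - a^T x = 20.0
  y^{k+1} = 1.0 + 0.05*20.0 = 2.0
Step 3: y^k = 2.0, reduced costs: (-5.0, 4.0)
  x^k = (10.0, 0.0), subgradient = b - a^T x = -30.0
  y^{k+1} = 2.0 + 0.05*-30.0 = 0.5
Step 4: y^k = 0.5, reduced costs: (2.5, 11.5)
  x^k = (0.0, 0.0), subgradient = b - a^T x = 20.0
  y^{k+1} = 0.5 + 0.05*20.0 = 1.5
Dual objective at y_4 = 1.5: reduced costs (-2.5, 6.5), box minimizer x = (10.0, 0.0)
g(y_4) = b*y + (c1 - a1*y)*x1 + (c2 - a2*y)*x2 = 20*1.5 + (-2.5)*10.0 + 6.5*0.0 = 30.0 - 25.0 + 0.0 = 5.0


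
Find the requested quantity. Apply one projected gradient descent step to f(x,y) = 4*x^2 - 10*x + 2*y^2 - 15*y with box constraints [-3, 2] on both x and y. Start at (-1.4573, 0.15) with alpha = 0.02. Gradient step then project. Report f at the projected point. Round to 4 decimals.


Step 1: Compute gradient at (-1.4573, 0.15).
grad_x = 2*4*-1.4573 - 10 = -21.6584
grad_y = 2*2*0.15 - 15 = -14.4
Step 2: Gradient step.
x_raw = -1.4573 - 0.02*-21.6584 = -1.0241
y_raw = 0.15 - 0.02*-14.4 = 0.438
Step 3: Project onto [-3, 2].
x_proj = clip(-1.0241) = -1.0241
y_proj = clip(0.438) = 0.438
Step 4: Evaluate f.
f(-1.0241, 0.438) = 8.2504


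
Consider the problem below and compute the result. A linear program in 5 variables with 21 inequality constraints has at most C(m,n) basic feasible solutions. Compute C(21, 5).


Each vertex corresponds to some choice of n active constraints out of m, so the number of vertices is at most C(m, n) = m! / (n!(m-n)!).
m = 21, n = 5
Numerator: 21 * 20 * 19 * 18 * 17
Denominator: 5! = 120
C(21, 5) = 20349


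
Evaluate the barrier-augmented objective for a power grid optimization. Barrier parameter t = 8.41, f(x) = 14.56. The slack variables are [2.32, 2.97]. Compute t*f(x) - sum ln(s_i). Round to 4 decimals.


Step 1: Compute log-barrier.
ln values: [0.8416, 1.0886]
phi = -(0.8416 + 1.0886) = -1.9301
Step 2: Compute augmented objective.
t*f(x) = 8.41*14.56 = 122.4496
Total = 122.4496 - 1.9301 = 120.5195


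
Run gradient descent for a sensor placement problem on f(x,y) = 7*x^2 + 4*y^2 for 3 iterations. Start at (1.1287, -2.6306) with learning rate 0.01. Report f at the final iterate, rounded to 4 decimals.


Gradient descent on f(x,y) = 7*x^2 + 4*y^2.
Starting point: (1.1287, -2.6306), alpha = 0.01
Step 1: grad_x = 2*7*1.1287 = 15.8018, grad_y = 2*4*-2.6306 = -21.0448
  x_1 = 1.1287 - 0.01*15.8018 = 0.9707
  y_1 = -2.6306 - 0.01*-21.0448 = -2.4202
Step 2: grad_x = 2*7*0.9707 = 13.5895, grad_y = 2*4*-2.4202 = -19.3612
  x_2 = 0.9707 - 0.01*13.5895 = 0.8348
  y_2 = -2.4202 - 0.01*-19.3612 = -2.2265
Step 3: grad_x = 2*7*0.8348 = 11.687, grad_y = 2*4*-2.2265 = -17.8123
  x_3 = 0.8348 - 0.01*11.687 = 0.7179
  y_3 = -2.2265 - 0.01*-17.8123 = -2.0484
f(0.7179, -2.0484) = 7*0.7179^2 + 4*(-2.0484)^2 = 20.3919


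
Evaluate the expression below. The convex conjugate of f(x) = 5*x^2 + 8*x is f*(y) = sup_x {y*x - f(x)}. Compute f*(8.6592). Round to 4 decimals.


f*(y) = sup_x {y*x - a*x^2 - b*x} = sup_x {(y-b)*x - a*x^2}
FOC: (y - b) - 2a*x = 0 => x* = (y - b)/(2a)
x* = (8.6592 - 8)/(2*5) = 0.0659
f*(8.6592) = (y-b)^2/(4a) = (8.6592 - 8)^2/(4*5)
= 0.4345/20 = 0.0217


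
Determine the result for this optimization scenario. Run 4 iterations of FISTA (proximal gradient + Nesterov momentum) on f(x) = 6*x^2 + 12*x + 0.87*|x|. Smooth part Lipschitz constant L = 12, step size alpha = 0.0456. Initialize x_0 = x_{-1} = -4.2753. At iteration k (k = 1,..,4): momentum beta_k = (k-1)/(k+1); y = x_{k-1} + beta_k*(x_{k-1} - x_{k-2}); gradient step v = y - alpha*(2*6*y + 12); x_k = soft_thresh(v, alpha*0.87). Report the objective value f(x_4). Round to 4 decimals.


FISTA on f(x) = 6*x^2 + 12*x + 0.87*|x|
L = 12, alpha = 0.0456
Iteration 1: beta = 0.0, y = -4.2753 + 0.0*(-4.2753 + 4.2753) = -4.2753
  grad(y) = -39.3036, v = y - alpha*grad = -2.4831
  prox(v) = soft_thresh(-2.4831, 0.0397) = -2.4434
Iteration 2: beta = 0.3333, y = -2.4434 + 0.3333*(-2.4434 + 4.2753) = -1.8327
  grad(y) = -9.9929, v = y - alpha*grad = -1.3771
  prox(v) = soft_thresh(-1.3771, 0.0397) = -1.3374
Iteration 3: beta = 0.5, y = -1.3374 + 0.5*(-1.3374 + 2.4434) = -0.7844
  grad(y) = 2.5872, v = y - alpha*grad = -0.9024
  prox(v) = soft_thresh(-0.9024, 0.0397) = -0.8627
Iteration 4: beta = 0.6, y = -0.8627 + 0.6*(-0.8627 + 1.3374) = -0.5779
  grad(y) = 5.0653, v = y - alpha*grad = -0.8089
  prox(v) = soft_thresh(-0.8089, 0.0397) = -0.7692
f(x_4) = 6*(-0.7692)^2 + 12*(-0.7692) + 0.87*|-0.7692| = -5.0112


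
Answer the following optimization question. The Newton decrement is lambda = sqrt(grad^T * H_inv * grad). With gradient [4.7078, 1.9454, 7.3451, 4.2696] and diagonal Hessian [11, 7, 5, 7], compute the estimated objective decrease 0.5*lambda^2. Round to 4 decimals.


Step 1: H is diagonal, so H^(-1) * g = [0.428, 0.2779, 1.469, 0.6099].
Step 2: g^T H^(-1) g = sum_i g_i^2 / H_ii
  = (4.7078)^2/11 + (1.9454)^2/7 + (7.3451)^2/5 + (4.2696)^2/7
  = 2.0149 + 0.5407 + 10.7901 + 2.6042 = 15.9498
Step 3: Objective decrease = 0.5 * g^T H^(-1) g = 7.9749


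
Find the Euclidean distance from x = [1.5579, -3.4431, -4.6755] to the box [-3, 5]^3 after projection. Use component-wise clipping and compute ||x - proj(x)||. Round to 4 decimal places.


Project each component onto [-3, 5].
clip(1.5579) = 1.5579, clip(-3.4431) = -3.0, clip(-4.6755) = -3.0
Projection = [1.5579, -3.0, -3.0]
Squared diffs: [0.0, 0.1963, 2.8073]
Distance = sqrt(3.0036) = 1.7331


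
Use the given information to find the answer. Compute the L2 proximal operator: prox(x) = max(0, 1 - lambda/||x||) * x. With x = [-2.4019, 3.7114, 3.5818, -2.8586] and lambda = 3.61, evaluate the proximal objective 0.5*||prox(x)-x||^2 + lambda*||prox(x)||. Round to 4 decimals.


Step 1: Compute ||x||.
||x|| = 6.3675
Step 2: Compute scaling factor.
scale = max(0, 1 - 3.61/6.3675) = 0.4331
Step 3: prox(x) = [-1.0402, 1.6072, 1.5511, -1.2379]
||prox(x)|| = 2.7575
Step 4: Proximal objective.
0.5*||prox-x||^2 = 6.5161
lambda*||prox|| = 9.9546
Total = 16.4705


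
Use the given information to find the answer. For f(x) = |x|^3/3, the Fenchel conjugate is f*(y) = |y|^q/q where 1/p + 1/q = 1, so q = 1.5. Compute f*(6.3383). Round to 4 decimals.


The conjugate exponent q satisfies 1/p + 1/q = 1.
p = 3, so q = 3/(3 - 1) = 1.5
|y|^q = 6.3383^1.5 = 15.9573
f*(6.3383) = 15.9573 / 1.5 = 10.6382


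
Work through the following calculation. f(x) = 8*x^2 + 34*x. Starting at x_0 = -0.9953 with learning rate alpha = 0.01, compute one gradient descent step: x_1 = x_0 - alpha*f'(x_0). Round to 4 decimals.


We compute the gradient at x_0 and apply the update.
f'(x) = 16*x + 34
f'(-0.9953) = 16*-0.9953 + 34 = 18.0752
x_1 = -0.9953 - 0.01*18.0752 = -1.1761


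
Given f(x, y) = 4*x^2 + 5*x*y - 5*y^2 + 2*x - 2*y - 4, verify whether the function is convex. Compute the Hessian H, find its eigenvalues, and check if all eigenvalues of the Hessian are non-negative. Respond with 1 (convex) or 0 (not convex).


The Hessian of f(x,y) = 4*x^2 + 5*x*y - 5*y^2 + 2*x - 2*y - 4 is:
H = [[8, 5], [5, -10]]
Trace = 8 - 10 = -2
Determinant = 8*-10 - (5)^2 = -105
Discriminant = (-2)^2 - 4*-105 = 424.0
Eigenvalues: lambda_1 = -11.2956, lambda_2 = 9.2956
The function is not convex.

0


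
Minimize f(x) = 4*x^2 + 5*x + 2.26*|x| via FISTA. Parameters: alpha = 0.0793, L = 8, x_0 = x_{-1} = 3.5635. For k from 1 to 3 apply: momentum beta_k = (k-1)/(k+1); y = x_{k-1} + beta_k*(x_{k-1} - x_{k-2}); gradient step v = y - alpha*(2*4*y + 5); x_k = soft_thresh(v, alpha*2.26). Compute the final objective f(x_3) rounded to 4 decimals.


FISTA on f(x) = 4*x^2 + 5*x + 2.26*|x|
L = 8, alpha = 0.0793
Iteration 1: beta = 0.0, y = 3.5635 + 0.0*(3.5635 - 3.5635) = 3.5635
  grad(y) = 33.508, v = y - alpha*grad = 0.9063
  prox(v) = soft_thresh(0.9063, 0.1792) = 0.7271
Iteration 2: beta = 0.3333, y = 0.7271 + 0.3333*(0.7271 - 3.5635) = -0.2184
  grad(y) = 3.253, v = y - alpha*grad = -0.4763
  prox(v) = soft_thresh(-0.4763, 0.1792) = -0.2971
Iteration 3: beta = 0.5, y = -0.2971 + 0.5*(-0.2971 - 0.7271) = -0.8092
  grad(y) = -1.4738, v = y - alpha*grad = -0.6924
  prox(v) = soft_thresh(-0.6924, 0.1792) = -0.5131
f(x_3) = 4*(-0.5131)^2 + 5*(-0.5131) + 2.26*|-0.5131| = -0.3528


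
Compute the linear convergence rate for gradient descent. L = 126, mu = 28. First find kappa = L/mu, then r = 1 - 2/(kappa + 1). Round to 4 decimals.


Step 1: Compute the condition number.
kappa = L/mu = 126/28 = 4.5
Step 2: Compute the convergence rate.
r = 1 - 2/(kappa + 1) = 1 - 2*mu/(L + mu) = (L - mu)/(L + mu) = 98/154 = 0.6364


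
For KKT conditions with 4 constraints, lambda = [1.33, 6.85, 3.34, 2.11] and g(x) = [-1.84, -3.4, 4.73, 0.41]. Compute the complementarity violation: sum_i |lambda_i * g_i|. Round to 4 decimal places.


KKT complementary slackness check:
lambda_1 * g_1 = 1.33 * -1.84 = -2.4472
lambda_2 * g_2 = 6.85 * -3.4 = -23.29
lambda_3 * g_3 = 3.34 * 4.73 = 15.7982
lambda_4 * g_4 = 2.11 * 0.41 = 0.8651
Total violation = 2.4472 + 23.29 + 15.7982 + 0.8651 = 42.4005


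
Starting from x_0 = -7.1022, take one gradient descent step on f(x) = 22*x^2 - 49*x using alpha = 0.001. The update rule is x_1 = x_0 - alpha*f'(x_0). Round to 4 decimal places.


We compute the gradient at x_0 and apply the update.
f'(x) = 44*x - 49
f'(-7.1022) = 44*-7.1022 - 49 = -361.4968
x_1 = -7.1022 - 0.001*-361.4968 = -6.7407


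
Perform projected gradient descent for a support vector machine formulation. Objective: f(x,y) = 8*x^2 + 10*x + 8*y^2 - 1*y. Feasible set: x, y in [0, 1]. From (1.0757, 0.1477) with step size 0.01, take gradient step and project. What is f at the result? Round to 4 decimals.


Step 1: Compute gradient at (1.0757, 0.1477).
grad_x = 2*8*1.0757 + 10 = 27.2112
grad_y = 2*8*0.1477 - 1 = 1.3632
Step 2: Gradient step.
x_raw = 1.0757 - 0.01*27.2112 = 0.8036
y_raw = 0.1477 - 0.01*1.3632 = 0.1341
Step 3: Project onto [0, 1].
x_proj = clip(0.8036) = 0.8036
y_proj = clip(0.1341) = 0.1341
Step 4: Evaluate f.
f(0.8036, 0.1341) = 13.2116


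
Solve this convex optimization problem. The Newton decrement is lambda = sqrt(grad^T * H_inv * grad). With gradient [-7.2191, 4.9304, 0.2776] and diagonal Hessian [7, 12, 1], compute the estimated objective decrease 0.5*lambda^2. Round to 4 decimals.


Step 1: H is diagonal, so H^(-1) * g = [-1.0313, 0.4109, 0.2776].
Step 2: g^T H^(-1) g = sum_i g_i^2 / H_ii
  = (-7.2191)^2/7 + (4.9304)^2/12 + (0.2776)^2/1
  = 7.4451 + 2.0257 + 0.0771 = 9.5479
Step 3: Objective decrease = 0.5 * g^T H^(-1) g = 4.7739


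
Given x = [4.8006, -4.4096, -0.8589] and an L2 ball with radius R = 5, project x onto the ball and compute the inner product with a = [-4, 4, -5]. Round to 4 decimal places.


Step 1: Compute ||x|| (intermediates to 6 decimals).
||x|| = sqrt(4.8006^2 + (-4.4096)^2 + (-0.8589)^2) = 6.574804
Step 2: Project.
Since ||x|| > R, scale = R/||x|| = 5/6.574804 = 0.760479, proj(x) = scale * x
proj(x) = [3.650755, -3.353408, -0.653175]
Step 3: Dot product.
a^T * proj(x) = -4*3.650755 + 4*(-3.353408) - 5*(-0.653175) = -24.7508


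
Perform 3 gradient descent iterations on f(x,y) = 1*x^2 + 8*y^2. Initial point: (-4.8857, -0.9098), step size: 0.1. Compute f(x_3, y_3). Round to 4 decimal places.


Gradient descent on f(x,y) = 1*x^2 + 8*y^2.
Starting point: (-4.8857, -0.9098), alpha = 0.1
Step 1: grad_x = 2*1*-4.8857 = -9.7714, grad_y = 2*8*-0.9098 = -14.5568
  x_1 = -4.8857 - 0.1*-9.7714 = -3.9086
  y_1 = -0.9098 - 0.1*-14.5568 = 0.5459
Step 2: grad_x = 2*1*-3.9086 = -7.8171, grad_y = 2*8*0.5459 = 8.7341
  x_2 = -3.9086 - 0.1*-7.8171 = -3.1268
  y_2 = 0.5459 - 0.1*8.7341 = -0.3275
Step 3: grad_x = 2*1*-3.1268 = -6.2537, grad_y = 2*8*-0.3275 = -5.2404
  x_3 = -3.1268 - 0.1*-6.2537 = -2.5015
  y_3 = -0.3275 - 0.1*-5.2404 = 0.1965
f(-2.5015, 0.1965) = 1*(-2.5015)^2 + 8*0.1965^2 = 6.5663


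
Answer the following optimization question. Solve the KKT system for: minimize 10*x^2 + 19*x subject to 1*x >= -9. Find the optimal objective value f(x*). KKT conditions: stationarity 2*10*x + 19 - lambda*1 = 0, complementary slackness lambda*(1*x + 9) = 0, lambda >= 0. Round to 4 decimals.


Step 1: Try lambda = 0 (constraint inactive).
Stationarity: 2*10*x + 19 = 0
x* = -19/(2*10) = -0.95
Check constraint: 1*-0.95 = -0.95 >= -9 -- satisfied.
Step 2: Compute optimal value.
f(x*) = 10*(-0.95)^2 + 19*(-0.95) = -9.025


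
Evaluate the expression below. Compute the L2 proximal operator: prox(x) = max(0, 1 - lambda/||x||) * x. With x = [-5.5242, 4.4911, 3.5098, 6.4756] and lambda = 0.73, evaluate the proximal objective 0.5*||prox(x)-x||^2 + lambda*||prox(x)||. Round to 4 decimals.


Step 1: Compute ||x||.
||x|| = 10.244
Step 2: Compute scaling factor.
scale = max(0, 1 - 0.73/10.244) = 0.9287
Step 3: prox(x) = [-5.1305, 4.1711, 3.2597, 6.0141]
||prox(x)|| = 9.514
Step 4: Proximal objective.
0.5*||prox-x||^2 = 0.2665
lambda*||prox|| = 6.9452
Total = 7.2116


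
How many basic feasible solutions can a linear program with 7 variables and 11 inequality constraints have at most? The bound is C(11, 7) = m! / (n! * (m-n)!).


Each vertex corresponds to some choice of n active constraints out of m, so the number of vertices is at most C(m, n) = m! / (n!(m-n)!).
m = 11, n = 7
Numerator: 11 * 10 * 9 * 8 * 7 * 6 * 5
Denominator: 7! = 5040
C(11, 7) = 330


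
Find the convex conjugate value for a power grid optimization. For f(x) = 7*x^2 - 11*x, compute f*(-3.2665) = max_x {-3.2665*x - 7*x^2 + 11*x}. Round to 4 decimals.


f*(y) = sup_x {y*x - a*x^2 - b*x} = sup_x {(y-b)*x - a*x^2}
FOC: (y - b) - 2a*x = 0 => x* = (y - b)/(2a)
x* = (-3.2665 + 11)/(2*7) = 0.5524
f*(-3.2665) = (y-b)^2/(4a) = (-3.2665 + 11)^2/(4*7)
= 59.807/28 = 2.136


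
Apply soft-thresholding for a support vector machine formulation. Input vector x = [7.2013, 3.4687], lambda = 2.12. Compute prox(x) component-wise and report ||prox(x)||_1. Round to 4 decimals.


Soft-thresholding with lambda = 2.12:
prox(7.2013) = sign(7.2013)*max(|7.2013| - 2.12, 0) = 5.0813
prox(3.4687) = sign(3.4687)*max(|3.4687| - 2.12, 0) = 1.3487
prox(x) = [5.0813, 1.3487]
||prox(x)||_1 = 5.0813 + 1.3487 = 6.43


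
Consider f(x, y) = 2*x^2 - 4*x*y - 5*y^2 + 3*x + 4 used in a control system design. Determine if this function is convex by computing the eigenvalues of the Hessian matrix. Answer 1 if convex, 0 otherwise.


The Hessian of f(x,y) = 2*x^2 - 4*x*y - 5*y^2 + 3*x + 4 is:
H = [[4, -4], [-4, -10]]
Trace = 4 - 10 = -6
Determinant = 4*-10 - (-4)^2 = -56
Discriminant = (-6)^2 - 4*-56 = 260.0
Eigenvalues: lambda_1 = -11.0623, lambda_2 = 5.0623
The function is not convex.

0


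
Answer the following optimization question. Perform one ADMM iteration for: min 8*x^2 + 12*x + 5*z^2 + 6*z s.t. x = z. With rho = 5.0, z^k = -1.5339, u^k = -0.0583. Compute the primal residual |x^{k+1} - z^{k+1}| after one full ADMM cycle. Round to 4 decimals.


ADMM iteration with rho = 5.0, z^k = -1.5339, u^k = -0.0583
Step 1: x-update.
Minimize 8*x^2 + 12*x + (5.0/2)*(x + 1.5339 - 0.0583)^2
FOC: (2*8 + 5.0)*x = -12 + 5.0*(-1.5339 + 0.0583)
x^{k+1} = -0.9228
Step 2: z-update.
Minimize 5*z^2 + 6*z + (5.0/2)*(-0.9228 - z - 0.0583)^2
FOC: (2*5 + 5.0)*z = -6 + 5.0*(-0.9228 - 0.0583)
z^{k+1} = -0.727
Step 3: u-update.
u^{k+1} = -0.0583 - 0.9228 + 0.727 = -0.254
Step 4: Primal residual = |-0.9228 + 0.727| = 0.1957


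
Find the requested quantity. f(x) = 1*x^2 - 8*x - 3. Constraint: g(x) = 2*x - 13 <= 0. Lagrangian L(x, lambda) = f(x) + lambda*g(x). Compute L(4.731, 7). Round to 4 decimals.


Step 1: Evaluate f(x).
f(4.731) = 1*4.731^2 - 8*4.731 - 3 = -18.4656
Step 2: Evaluate g(x).
g(4.731) = 2*4.731 - 13 = -3.538
Step 3: Compute Lagrangian.
L = -18.4656 + 7*-3.538 = -43.2316


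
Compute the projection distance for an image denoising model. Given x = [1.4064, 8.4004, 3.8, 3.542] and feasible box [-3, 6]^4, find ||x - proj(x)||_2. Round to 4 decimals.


Project each component onto [-3, 6].
clip(1.4064) = 1.4064, clip(8.4004) = 6.0, clip(3.8) = 3.8, clip(3.542) = 3.542
Projection = [1.4064, 6.0, 3.8, 3.542]
Squared diffs: [0.0, 5.7619, 0.0, 0.0]
Distance = sqrt(5.7619) = 2.4004


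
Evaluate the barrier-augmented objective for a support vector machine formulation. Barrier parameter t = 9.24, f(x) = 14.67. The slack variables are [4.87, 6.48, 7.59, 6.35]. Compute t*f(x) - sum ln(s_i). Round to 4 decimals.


Step 1: Compute log-barrier.
ln values: [1.5831, 1.8687, 2.0268, 1.8485]
phi = -(1.5831 + 1.8687 + 2.0268 + 1.8485) = -7.3271
Step 2: Compute augmented objective.
t*f(x) = 9.24*14.67 = 135.5508
Total = 135.5508 - 7.3271 = 128.2237


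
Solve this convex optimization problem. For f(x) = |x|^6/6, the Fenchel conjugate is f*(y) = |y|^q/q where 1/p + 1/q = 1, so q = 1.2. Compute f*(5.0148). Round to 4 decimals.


The conjugate exponent q satisfies 1/p + 1/q = 1.
p = 6, so q = 6/(6 - 1) = 1.2
|y|^q = 5.0148^1.2 = 6.9232
f*(5.0148) = 6.9232 / 1.2 = 5.7693


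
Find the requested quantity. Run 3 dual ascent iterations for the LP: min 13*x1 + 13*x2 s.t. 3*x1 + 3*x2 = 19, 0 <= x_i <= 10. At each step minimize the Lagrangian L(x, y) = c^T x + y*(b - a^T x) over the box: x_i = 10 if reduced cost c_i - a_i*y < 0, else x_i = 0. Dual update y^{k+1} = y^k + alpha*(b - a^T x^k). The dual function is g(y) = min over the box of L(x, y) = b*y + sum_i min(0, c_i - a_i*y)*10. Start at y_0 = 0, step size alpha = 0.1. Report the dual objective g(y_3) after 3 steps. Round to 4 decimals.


Dual ascent for LP: min 13*x1 + 13*x2, 3*x1 + 3*x2 = 19, 0 <= x_i <= 10
Step 1: y^k = 0.0, reduced costs: (13.0, 13.0)
  x^k = (0.0, 0.0), subgradient = b - a^T x = 19.0
  y^{k+1} = 0.0 + 0.1*19.0 = 1.9
Step 2: y^k = 1.9, reduced costs: (7.3, 7.3)
  x^k = (0.0, 0.0), subgradient = b - a^T x = 19.0
  y^{k+1} = 1.9 + 0.1*19.0 = 3.8
Step 3: y^k = 3.8, reduced costs: (1.6, 1.6)
  x^k = (0.0, 0.0), subgradient = b - a^T x = 19.0
  y^{k+1} = 3.8 + 0.1*19.0 = 5.7
Dual objective at y_3 = 5.7: reduced costs (-4.1, -4.1), box minimizer x = (10.0, 10.0)
g(y_3) = b*y + (c1 - a1*y)*x1 + (c2 - a2*y)*x2 = 19*5.7 + (-4.1)*10.0 + (-4.1)*10.0 = 108.3 - 41.0 - 41.0 = 26.3
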